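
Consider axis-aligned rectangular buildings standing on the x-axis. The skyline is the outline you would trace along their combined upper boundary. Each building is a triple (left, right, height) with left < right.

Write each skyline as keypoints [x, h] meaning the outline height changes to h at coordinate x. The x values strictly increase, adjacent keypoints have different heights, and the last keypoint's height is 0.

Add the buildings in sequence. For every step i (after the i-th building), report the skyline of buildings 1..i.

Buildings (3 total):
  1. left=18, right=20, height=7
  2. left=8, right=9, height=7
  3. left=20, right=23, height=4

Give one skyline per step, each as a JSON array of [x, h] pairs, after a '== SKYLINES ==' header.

== SKYLINES ==
[[18,7],[20,0]]
[[8,7],[9,0],[18,7],[20,0]]
[[8,7],[9,0],[18,7],[20,4],[23,0]]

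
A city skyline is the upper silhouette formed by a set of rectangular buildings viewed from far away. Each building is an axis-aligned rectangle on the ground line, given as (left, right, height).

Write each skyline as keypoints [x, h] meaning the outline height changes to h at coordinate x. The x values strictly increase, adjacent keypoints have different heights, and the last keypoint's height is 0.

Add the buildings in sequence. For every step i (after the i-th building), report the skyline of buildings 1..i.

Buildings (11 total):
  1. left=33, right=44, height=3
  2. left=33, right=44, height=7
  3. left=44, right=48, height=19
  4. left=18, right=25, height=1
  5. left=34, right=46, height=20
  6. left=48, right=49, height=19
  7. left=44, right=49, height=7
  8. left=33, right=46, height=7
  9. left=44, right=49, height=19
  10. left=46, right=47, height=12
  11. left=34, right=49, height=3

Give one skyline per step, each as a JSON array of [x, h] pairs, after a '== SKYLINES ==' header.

== SKYLINES ==
[[33,3],[44,0]]
[[33,7],[44,0]]
[[33,7],[44,19],[48,0]]
[[18,1],[25,0],[33,7],[44,19],[48,0]]
[[18,1],[25,0],[33,7],[34,20],[46,19],[48,0]]
[[18,1],[25,0],[33,7],[34,20],[46,19],[49,0]]
[[18,1],[25,0],[33,7],[34,20],[46,19],[49,0]]
[[18,1],[25,0],[33,7],[34,20],[46,19],[49,0]]
[[18,1],[25,0],[33,7],[34,20],[46,19],[49,0]]
[[18,1],[25,0],[33,7],[34,20],[46,19],[49,0]]
[[18,1],[25,0],[33,7],[34,20],[46,19],[49,0]]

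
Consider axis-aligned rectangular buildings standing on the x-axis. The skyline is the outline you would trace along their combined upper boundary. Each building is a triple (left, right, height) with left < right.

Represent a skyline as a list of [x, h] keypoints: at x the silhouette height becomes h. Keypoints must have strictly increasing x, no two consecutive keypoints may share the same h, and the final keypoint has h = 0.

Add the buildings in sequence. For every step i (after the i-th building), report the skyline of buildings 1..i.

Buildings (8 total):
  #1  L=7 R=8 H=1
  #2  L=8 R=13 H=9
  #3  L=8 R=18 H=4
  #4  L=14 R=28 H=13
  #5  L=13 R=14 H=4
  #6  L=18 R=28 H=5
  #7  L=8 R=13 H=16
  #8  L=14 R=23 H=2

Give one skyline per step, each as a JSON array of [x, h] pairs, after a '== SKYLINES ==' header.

== SKYLINES ==
[[7,1],[8,0]]
[[7,1],[8,9],[13,0]]
[[7,1],[8,9],[13,4],[18,0]]
[[7,1],[8,9],[13,4],[14,13],[28,0]]
[[7,1],[8,9],[13,4],[14,13],[28,0]]
[[7,1],[8,9],[13,4],[14,13],[28,0]]
[[7,1],[8,16],[13,4],[14,13],[28,0]]
[[7,1],[8,16],[13,4],[14,13],[28,0]]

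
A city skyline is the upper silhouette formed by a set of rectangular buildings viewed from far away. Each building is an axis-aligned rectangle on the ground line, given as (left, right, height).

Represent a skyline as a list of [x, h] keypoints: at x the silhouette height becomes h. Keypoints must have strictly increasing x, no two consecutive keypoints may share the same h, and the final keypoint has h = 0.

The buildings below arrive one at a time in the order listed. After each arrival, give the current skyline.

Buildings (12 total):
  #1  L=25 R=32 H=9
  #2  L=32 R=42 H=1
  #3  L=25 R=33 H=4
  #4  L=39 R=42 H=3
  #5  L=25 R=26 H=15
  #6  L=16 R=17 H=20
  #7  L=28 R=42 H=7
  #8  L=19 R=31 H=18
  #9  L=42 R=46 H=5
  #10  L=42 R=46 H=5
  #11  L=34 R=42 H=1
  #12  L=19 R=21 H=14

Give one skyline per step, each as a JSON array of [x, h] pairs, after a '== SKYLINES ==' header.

== SKYLINES ==
[[25,9],[32,0]]
[[25,9],[32,1],[42,0]]
[[25,9],[32,4],[33,1],[42,0]]
[[25,9],[32,4],[33,1],[39,3],[42,0]]
[[25,15],[26,9],[32,4],[33,1],[39,3],[42,0]]
[[16,20],[17,0],[25,15],[26,9],[32,4],[33,1],[39,3],[42,0]]
[[16,20],[17,0],[25,15],[26,9],[32,7],[42,0]]
[[16,20],[17,0],[19,18],[31,9],[32,7],[42,0]]
[[16,20],[17,0],[19,18],[31,9],[32,7],[42,5],[46,0]]
[[16,20],[17,0],[19,18],[31,9],[32,7],[42,5],[46,0]]
[[16,20],[17,0],[19,18],[31,9],[32,7],[42,5],[46,0]]
[[16,20],[17,0],[19,18],[31,9],[32,7],[42,5],[46,0]]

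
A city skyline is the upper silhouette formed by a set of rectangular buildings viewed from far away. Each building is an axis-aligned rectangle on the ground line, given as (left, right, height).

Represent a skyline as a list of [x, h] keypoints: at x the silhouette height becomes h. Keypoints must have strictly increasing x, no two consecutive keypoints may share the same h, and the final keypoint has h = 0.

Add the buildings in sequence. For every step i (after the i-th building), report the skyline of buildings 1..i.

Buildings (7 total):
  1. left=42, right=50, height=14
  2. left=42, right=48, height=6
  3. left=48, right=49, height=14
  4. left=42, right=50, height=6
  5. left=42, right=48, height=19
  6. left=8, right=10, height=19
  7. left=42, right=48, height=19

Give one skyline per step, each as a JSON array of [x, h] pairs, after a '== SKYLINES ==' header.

== SKYLINES ==
[[42,14],[50,0]]
[[42,14],[50,0]]
[[42,14],[50,0]]
[[42,14],[50,0]]
[[42,19],[48,14],[50,0]]
[[8,19],[10,0],[42,19],[48,14],[50,0]]
[[8,19],[10,0],[42,19],[48,14],[50,0]]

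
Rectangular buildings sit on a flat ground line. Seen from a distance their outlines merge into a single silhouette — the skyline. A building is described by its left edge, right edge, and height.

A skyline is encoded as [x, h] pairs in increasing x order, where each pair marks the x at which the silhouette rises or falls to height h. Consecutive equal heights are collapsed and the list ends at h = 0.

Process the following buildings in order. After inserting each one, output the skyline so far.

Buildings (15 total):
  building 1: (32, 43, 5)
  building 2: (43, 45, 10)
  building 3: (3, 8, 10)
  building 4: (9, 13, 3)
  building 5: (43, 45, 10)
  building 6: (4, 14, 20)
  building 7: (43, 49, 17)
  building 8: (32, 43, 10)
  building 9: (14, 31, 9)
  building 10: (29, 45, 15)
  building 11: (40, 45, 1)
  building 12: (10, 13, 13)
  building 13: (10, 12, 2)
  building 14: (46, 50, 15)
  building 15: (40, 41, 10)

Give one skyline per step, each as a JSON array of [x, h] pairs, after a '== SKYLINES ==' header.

== SKYLINES ==
[[32,5],[43,0]]
[[32,5],[43,10],[45,0]]
[[3,10],[8,0],[32,5],[43,10],[45,0]]
[[3,10],[8,0],[9,3],[13,0],[32,5],[43,10],[45,0]]
[[3,10],[8,0],[9,3],[13,0],[32,5],[43,10],[45,0]]
[[3,10],[4,20],[14,0],[32,5],[43,10],[45,0]]
[[3,10],[4,20],[14,0],[32,5],[43,17],[49,0]]
[[3,10],[4,20],[14,0],[32,10],[43,17],[49,0]]
[[3,10],[4,20],[14,9],[31,0],[32,10],[43,17],[49,0]]
[[3,10],[4,20],[14,9],[29,15],[43,17],[49,0]]
[[3,10],[4,20],[14,9],[29,15],[43,17],[49,0]]
[[3,10],[4,20],[14,9],[29,15],[43,17],[49,0]]
[[3,10],[4,20],[14,9],[29,15],[43,17],[49,0]]
[[3,10],[4,20],[14,9],[29,15],[43,17],[49,15],[50,0]]
[[3,10],[4,20],[14,9],[29,15],[43,17],[49,15],[50,0]]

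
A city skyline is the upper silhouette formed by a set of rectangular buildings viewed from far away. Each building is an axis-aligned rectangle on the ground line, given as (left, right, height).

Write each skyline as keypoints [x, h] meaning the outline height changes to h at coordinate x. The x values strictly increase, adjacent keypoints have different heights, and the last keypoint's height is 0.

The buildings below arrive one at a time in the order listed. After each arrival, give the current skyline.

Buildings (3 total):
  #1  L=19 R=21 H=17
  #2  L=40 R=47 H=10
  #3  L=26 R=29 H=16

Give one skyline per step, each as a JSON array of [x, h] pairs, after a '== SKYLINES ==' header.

== SKYLINES ==
[[19,17],[21,0]]
[[19,17],[21,0],[40,10],[47,0]]
[[19,17],[21,0],[26,16],[29,0],[40,10],[47,0]]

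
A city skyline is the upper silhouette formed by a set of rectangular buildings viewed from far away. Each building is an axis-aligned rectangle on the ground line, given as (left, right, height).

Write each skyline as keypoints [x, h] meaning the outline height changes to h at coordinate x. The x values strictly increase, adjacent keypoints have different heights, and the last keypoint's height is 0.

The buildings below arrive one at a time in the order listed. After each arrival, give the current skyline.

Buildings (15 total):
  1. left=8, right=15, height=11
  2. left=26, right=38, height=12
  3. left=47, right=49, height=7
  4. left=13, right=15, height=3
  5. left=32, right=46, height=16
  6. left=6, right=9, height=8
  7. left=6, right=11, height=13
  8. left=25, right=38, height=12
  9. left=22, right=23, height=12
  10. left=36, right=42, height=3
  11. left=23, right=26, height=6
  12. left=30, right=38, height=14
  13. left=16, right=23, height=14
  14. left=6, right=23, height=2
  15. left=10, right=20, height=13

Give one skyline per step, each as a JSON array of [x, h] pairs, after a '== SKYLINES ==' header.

== SKYLINES ==
[[8,11],[15,0]]
[[8,11],[15,0],[26,12],[38,0]]
[[8,11],[15,0],[26,12],[38,0],[47,7],[49,0]]
[[8,11],[15,0],[26,12],[38,0],[47,7],[49,0]]
[[8,11],[15,0],[26,12],[32,16],[46,0],[47,7],[49,0]]
[[6,8],[8,11],[15,0],[26,12],[32,16],[46,0],[47,7],[49,0]]
[[6,13],[11,11],[15,0],[26,12],[32,16],[46,0],[47,7],[49,0]]
[[6,13],[11,11],[15,0],[25,12],[32,16],[46,0],[47,7],[49,0]]
[[6,13],[11,11],[15,0],[22,12],[23,0],[25,12],[32,16],[46,0],[47,7],[49,0]]
[[6,13],[11,11],[15,0],[22,12],[23,0],[25,12],[32,16],[46,0],[47,7],[49,0]]
[[6,13],[11,11],[15,0],[22,12],[23,6],[25,12],[32,16],[46,0],[47,7],[49,0]]
[[6,13],[11,11],[15,0],[22,12],[23,6],[25,12],[30,14],[32,16],[46,0],[47,7],[49,0]]
[[6,13],[11,11],[15,0],[16,14],[23,6],[25,12],[30,14],[32,16],[46,0],[47,7],[49,0]]
[[6,13],[11,11],[15,2],[16,14],[23,6],[25,12],[30,14],[32,16],[46,0],[47,7],[49,0]]
[[6,13],[16,14],[23,6],[25,12],[30,14],[32,16],[46,0],[47,7],[49,0]]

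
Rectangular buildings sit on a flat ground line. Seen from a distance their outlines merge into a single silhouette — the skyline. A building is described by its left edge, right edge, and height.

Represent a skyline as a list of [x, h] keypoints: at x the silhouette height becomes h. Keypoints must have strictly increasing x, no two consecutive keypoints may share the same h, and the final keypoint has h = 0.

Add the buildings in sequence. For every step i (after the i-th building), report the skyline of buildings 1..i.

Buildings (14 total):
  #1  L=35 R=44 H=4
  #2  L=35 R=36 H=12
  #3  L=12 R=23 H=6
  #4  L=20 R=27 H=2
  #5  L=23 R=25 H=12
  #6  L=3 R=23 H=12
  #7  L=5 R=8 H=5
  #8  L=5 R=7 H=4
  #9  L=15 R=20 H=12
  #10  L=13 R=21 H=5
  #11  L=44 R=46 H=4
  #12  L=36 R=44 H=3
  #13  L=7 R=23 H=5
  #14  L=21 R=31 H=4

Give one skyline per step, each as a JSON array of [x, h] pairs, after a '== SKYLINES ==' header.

== SKYLINES ==
[[35,4],[44,0]]
[[35,12],[36,4],[44,0]]
[[12,6],[23,0],[35,12],[36,4],[44,0]]
[[12,6],[23,2],[27,0],[35,12],[36,4],[44,0]]
[[12,6],[23,12],[25,2],[27,0],[35,12],[36,4],[44,0]]
[[3,12],[25,2],[27,0],[35,12],[36,4],[44,0]]
[[3,12],[25,2],[27,0],[35,12],[36,4],[44,0]]
[[3,12],[25,2],[27,0],[35,12],[36,4],[44,0]]
[[3,12],[25,2],[27,0],[35,12],[36,4],[44,0]]
[[3,12],[25,2],[27,0],[35,12],[36,4],[44,0]]
[[3,12],[25,2],[27,0],[35,12],[36,4],[46,0]]
[[3,12],[25,2],[27,0],[35,12],[36,4],[46,0]]
[[3,12],[25,2],[27,0],[35,12],[36,4],[46,0]]
[[3,12],[25,4],[31,0],[35,12],[36,4],[46,0]]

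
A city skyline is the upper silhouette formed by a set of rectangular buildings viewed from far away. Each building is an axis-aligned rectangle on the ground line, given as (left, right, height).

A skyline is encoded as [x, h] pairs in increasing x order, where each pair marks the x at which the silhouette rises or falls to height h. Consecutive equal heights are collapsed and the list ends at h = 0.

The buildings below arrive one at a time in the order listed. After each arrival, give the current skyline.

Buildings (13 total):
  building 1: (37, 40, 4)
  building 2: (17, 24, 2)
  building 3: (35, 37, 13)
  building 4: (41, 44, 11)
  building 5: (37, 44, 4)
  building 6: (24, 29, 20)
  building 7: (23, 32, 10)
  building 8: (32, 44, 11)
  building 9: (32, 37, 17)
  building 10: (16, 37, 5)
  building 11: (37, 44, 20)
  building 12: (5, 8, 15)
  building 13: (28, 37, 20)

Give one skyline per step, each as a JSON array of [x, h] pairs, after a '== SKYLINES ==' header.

== SKYLINES ==
[[37,4],[40,0]]
[[17,2],[24,0],[37,4],[40,0]]
[[17,2],[24,0],[35,13],[37,4],[40,0]]
[[17,2],[24,0],[35,13],[37,4],[40,0],[41,11],[44,0]]
[[17,2],[24,0],[35,13],[37,4],[41,11],[44,0]]
[[17,2],[24,20],[29,0],[35,13],[37,4],[41,11],[44,0]]
[[17,2],[23,10],[24,20],[29,10],[32,0],[35,13],[37,4],[41,11],[44,0]]
[[17,2],[23,10],[24,20],[29,10],[32,11],[35,13],[37,11],[44,0]]
[[17,2],[23,10],[24,20],[29,10],[32,17],[37,11],[44,0]]
[[16,5],[23,10],[24,20],[29,10],[32,17],[37,11],[44,0]]
[[16,5],[23,10],[24,20],[29,10],[32,17],[37,20],[44,0]]
[[5,15],[8,0],[16,5],[23,10],[24,20],[29,10],[32,17],[37,20],[44,0]]
[[5,15],[8,0],[16,5],[23,10],[24,20],[44,0]]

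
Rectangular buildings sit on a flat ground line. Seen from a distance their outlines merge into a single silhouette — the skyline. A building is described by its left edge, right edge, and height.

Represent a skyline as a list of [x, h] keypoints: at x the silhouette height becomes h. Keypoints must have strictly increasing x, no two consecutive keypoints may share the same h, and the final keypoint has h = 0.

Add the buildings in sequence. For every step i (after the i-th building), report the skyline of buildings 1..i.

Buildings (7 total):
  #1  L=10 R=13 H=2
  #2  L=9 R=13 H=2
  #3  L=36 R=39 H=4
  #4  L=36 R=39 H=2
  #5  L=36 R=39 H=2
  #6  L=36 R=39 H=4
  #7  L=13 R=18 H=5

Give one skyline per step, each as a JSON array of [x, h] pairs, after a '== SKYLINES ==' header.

== SKYLINES ==
[[10,2],[13,0]]
[[9,2],[13,0]]
[[9,2],[13,0],[36,4],[39,0]]
[[9,2],[13,0],[36,4],[39,0]]
[[9,2],[13,0],[36,4],[39,0]]
[[9,2],[13,0],[36,4],[39,0]]
[[9,2],[13,5],[18,0],[36,4],[39,0]]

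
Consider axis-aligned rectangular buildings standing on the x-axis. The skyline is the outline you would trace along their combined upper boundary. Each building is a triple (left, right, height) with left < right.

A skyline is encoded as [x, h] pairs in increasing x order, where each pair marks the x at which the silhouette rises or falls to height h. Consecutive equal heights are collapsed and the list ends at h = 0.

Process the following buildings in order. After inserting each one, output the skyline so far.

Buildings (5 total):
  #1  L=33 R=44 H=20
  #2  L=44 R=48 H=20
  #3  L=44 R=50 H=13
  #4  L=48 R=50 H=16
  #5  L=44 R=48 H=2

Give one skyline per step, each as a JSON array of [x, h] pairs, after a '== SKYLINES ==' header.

== SKYLINES ==
[[33,20],[44,0]]
[[33,20],[48,0]]
[[33,20],[48,13],[50,0]]
[[33,20],[48,16],[50,0]]
[[33,20],[48,16],[50,0]]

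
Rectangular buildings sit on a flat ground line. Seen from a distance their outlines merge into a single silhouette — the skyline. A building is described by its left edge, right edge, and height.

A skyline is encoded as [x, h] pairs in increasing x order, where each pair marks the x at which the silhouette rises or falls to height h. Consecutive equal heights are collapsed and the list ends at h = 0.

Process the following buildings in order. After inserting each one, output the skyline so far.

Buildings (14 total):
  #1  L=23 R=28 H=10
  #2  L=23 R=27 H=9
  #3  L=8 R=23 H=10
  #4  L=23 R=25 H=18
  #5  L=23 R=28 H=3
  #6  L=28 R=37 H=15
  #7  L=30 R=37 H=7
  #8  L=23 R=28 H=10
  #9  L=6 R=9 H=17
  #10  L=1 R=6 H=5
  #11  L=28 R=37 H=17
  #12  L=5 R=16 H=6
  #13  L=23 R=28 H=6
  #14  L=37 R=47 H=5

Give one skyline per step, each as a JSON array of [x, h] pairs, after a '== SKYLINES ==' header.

== SKYLINES ==
[[23,10],[28,0]]
[[23,10],[28,0]]
[[8,10],[28,0]]
[[8,10],[23,18],[25,10],[28,0]]
[[8,10],[23,18],[25,10],[28,0]]
[[8,10],[23,18],[25,10],[28,15],[37,0]]
[[8,10],[23,18],[25,10],[28,15],[37,0]]
[[8,10],[23,18],[25,10],[28,15],[37,0]]
[[6,17],[9,10],[23,18],[25,10],[28,15],[37,0]]
[[1,5],[6,17],[9,10],[23,18],[25,10],[28,15],[37,0]]
[[1,5],[6,17],[9,10],[23,18],[25,10],[28,17],[37,0]]
[[1,5],[5,6],[6,17],[9,10],[23,18],[25,10],[28,17],[37,0]]
[[1,5],[5,6],[6,17],[9,10],[23,18],[25,10],[28,17],[37,0]]
[[1,5],[5,6],[6,17],[9,10],[23,18],[25,10],[28,17],[37,5],[47,0]]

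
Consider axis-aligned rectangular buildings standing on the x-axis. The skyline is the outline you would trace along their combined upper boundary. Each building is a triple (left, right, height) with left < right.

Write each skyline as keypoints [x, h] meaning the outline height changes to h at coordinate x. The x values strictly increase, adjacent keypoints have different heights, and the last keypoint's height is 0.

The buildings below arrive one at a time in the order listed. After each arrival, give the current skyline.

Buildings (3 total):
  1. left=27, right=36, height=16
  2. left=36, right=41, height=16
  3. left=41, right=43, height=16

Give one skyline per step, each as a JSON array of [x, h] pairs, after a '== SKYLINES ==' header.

== SKYLINES ==
[[27,16],[36,0]]
[[27,16],[41,0]]
[[27,16],[43,0]]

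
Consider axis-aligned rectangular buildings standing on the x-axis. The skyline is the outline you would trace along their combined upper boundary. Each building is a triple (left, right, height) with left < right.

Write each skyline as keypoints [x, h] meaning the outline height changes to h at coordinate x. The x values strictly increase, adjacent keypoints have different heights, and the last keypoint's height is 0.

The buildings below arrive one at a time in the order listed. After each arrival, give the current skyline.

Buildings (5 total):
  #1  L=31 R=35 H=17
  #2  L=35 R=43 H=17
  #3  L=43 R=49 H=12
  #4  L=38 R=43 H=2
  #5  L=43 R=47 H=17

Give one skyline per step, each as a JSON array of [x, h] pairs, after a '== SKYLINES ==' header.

== SKYLINES ==
[[31,17],[35,0]]
[[31,17],[43,0]]
[[31,17],[43,12],[49,0]]
[[31,17],[43,12],[49,0]]
[[31,17],[47,12],[49,0]]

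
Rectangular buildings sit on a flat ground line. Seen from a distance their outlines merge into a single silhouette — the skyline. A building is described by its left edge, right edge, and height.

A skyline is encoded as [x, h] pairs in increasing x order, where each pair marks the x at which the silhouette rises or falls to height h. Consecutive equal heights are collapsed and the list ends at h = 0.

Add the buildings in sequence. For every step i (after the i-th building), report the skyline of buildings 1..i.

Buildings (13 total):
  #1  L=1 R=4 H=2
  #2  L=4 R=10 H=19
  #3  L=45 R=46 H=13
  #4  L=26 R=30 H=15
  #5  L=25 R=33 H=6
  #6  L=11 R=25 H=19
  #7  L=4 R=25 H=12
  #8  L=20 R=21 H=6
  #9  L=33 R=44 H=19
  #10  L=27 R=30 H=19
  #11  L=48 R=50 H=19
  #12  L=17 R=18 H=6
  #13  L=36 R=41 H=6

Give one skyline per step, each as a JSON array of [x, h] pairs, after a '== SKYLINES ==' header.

== SKYLINES ==
[[1,2],[4,0]]
[[1,2],[4,19],[10,0]]
[[1,2],[4,19],[10,0],[45,13],[46,0]]
[[1,2],[4,19],[10,0],[26,15],[30,0],[45,13],[46,0]]
[[1,2],[4,19],[10,0],[25,6],[26,15],[30,6],[33,0],[45,13],[46,0]]
[[1,2],[4,19],[10,0],[11,19],[25,6],[26,15],[30,6],[33,0],[45,13],[46,0]]
[[1,2],[4,19],[10,12],[11,19],[25,6],[26,15],[30,6],[33,0],[45,13],[46,0]]
[[1,2],[4,19],[10,12],[11,19],[25,6],[26,15],[30,6],[33,0],[45,13],[46,0]]
[[1,2],[4,19],[10,12],[11,19],[25,6],[26,15],[30,6],[33,19],[44,0],[45,13],[46,0]]
[[1,2],[4,19],[10,12],[11,19],[25,6],[26,15],[27,19],[30,6],[33,19],[44,0],[45,13],[46,0]]
[[1,2],[4,19],[10,12],[11,19],[25,6],[26,15],[27,19],[30,6],[33,19],[44,0],[45,13],[46,0],[48,19],[50,0]]
[[1,2],[4,19],[10,12],[11,19],[25,6],[26,15],[27,19],[30,6],[33,19],[44,0],[45,13],[46,0],[48,19],[50,0]]
[[1,2],[4,19],[10,12],[11,19],[25,6],[26,15],[27,19],[30,6],[33,19],[44,0],[45,13],[46,0],[48,19],[50,0]]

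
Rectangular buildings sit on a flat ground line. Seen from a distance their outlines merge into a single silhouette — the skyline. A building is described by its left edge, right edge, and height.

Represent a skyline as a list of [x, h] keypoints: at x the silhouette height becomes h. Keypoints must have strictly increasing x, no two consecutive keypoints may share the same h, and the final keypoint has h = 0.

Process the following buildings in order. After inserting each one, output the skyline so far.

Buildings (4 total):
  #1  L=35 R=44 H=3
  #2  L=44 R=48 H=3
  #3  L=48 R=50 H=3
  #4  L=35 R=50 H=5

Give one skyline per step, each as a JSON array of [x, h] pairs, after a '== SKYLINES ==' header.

== SKYLINES ==
[[35,3],[44,0]]
[[35,3],[48,0]]
[[35,3],[50,0]]
[[35,5],[50,0]]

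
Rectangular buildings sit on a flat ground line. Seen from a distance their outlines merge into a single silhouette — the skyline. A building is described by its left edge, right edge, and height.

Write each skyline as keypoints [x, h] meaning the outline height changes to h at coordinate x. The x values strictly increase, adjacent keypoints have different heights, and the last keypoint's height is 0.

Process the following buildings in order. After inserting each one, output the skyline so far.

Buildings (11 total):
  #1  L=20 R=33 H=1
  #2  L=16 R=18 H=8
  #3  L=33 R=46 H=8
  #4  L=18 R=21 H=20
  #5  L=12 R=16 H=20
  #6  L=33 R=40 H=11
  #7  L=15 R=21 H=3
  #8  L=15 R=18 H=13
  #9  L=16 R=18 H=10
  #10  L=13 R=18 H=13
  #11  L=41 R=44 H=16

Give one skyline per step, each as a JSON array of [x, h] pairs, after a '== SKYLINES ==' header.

== SKYLINES ==
[[20,1],[33,0]]
[[16,8],[18,0],[20,1],[33,0]]
[[16,8],[18,0],[20,1],[33,8],[46,0]]
[[16,8],[18,20],[21,1],[33,8],[46,0]]
[[12,20],[16,8],[18,20],[21,1],[33,8],[46,0]]
[[12,20],[16,8],[18,20],[21,1],[33,11],[40,8],[46,0]]
[[12,20],[16,8],[18,20],[21,1],[33,11],[40,8],[46,0]]
[[12,20],[16,13],[18,20],[21,1],[33,11],[40,8],[46,0]]
[[12,20],[16,13],[18,20],[21,1],[33,11],[40,8],[46,0]]
[[12,20],[16,13],[18,20],[21,1],[33,11],[40,8],[46,0]]
[[12,20],[16,13],[18,20],[21,1],[33,11],[40,8],[41,16],[44,8],[46,0]]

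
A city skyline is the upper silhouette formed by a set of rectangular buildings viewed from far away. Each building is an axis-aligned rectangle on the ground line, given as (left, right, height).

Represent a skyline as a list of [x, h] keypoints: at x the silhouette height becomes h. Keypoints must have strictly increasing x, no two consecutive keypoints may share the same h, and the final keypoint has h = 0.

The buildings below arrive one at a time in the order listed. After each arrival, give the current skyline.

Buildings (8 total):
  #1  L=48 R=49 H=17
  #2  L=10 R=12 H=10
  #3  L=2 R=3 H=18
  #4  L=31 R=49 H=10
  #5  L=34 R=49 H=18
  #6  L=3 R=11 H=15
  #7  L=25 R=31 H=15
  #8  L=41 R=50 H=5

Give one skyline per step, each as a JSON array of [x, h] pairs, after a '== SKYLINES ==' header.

== SKYLINES ==
[[48,17],[49,0]]
[[10,10],[12,0],[48,17],[49,0]]
[[2,18],[3,0],[10,10],[12,0],[48,17],[49,0]]
[[2,18],[3,0],[10,10],[12,0],[31,10],[48,17],[49,0]]
[[2,18],[3,0],[10,10],[12,0],[31,10],[34,18],[49,0]]
[[2,18],[3,15],[11,10],[12,0],[31,10],[34,18],[49,0]]
[[2,18],[3,15],[11,10],[12,0],[25,15],[31,10],[34,18],[49,0]]
[[2,18],[3,15],[11,10],[12,0],[25,15],[31,10],[34,18],[49,5],[50,0]]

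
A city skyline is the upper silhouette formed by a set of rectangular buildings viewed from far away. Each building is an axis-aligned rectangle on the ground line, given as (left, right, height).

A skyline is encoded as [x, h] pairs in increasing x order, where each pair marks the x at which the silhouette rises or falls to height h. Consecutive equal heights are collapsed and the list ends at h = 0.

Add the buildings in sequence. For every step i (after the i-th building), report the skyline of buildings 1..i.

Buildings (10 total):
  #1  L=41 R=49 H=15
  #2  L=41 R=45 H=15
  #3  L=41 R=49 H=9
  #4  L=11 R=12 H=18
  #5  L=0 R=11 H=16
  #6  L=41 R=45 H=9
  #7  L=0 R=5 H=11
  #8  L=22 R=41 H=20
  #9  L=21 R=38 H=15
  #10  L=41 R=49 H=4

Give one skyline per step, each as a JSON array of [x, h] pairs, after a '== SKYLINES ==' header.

== SKYLINES ==
[[41,15],[49,0]]
[[41,15],[49,0]]
[[41,15],[49,0]]
[[11,18],[12,0],[41,15],[49,0]]
[[0,16],[11,18],[12,0],[41,15],[49,0]]
[[0,16],[11,18],[12,0],[41,15],[49,0]]
[[0,16],[11,18],[12,0],[41,15],[49,0]]
[[0,16],[11,18],[12,0],[22,20],[41,15],[49,0]]
[[0,16],[11,18],[12,0],[21,15],[22,20],[41,15],[49,0]]
[[0,16],[11,18],[12,0],[21,15],[22,20],[41,15],[49,0]]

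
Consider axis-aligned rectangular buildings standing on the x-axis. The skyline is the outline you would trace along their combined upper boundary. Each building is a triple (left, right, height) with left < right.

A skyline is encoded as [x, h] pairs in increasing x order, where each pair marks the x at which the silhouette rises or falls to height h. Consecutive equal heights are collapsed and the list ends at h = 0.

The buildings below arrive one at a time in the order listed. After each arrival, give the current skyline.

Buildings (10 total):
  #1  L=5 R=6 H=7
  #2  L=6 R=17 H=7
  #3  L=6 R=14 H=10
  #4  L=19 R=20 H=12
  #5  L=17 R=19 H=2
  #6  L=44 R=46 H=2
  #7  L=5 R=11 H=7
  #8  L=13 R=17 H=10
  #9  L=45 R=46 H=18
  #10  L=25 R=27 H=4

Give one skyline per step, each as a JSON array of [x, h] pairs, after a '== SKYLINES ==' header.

== SKYLINES ==
[[5,7],[6,0]]
[[5,7],[17,0]]
[[5,7],[6,10],[14,7],[17,0]]
[[5,7],[6,10],[14,7],[17,0],[19,12],[20,0]]
[[5,7],[6,10],[14,7],[17,2],[19,12],[20,0]]
[[5,7],[6,10],[14,7],[17,2],[19,12],[20,0],[44,2],[46,0]]
[[5,7],[6,10],[14,7],[17,2],[19,12],[20,0],[44,2],[46,0]]
[[5,7],[6,10],[17,2],[19,12],[20,0],[44,2],[46,0]]
[[5,7],[6,10],[17,2],[19,12],[20,0],[44,2],[45,18],[46,0]]
[[5,7],[6,10],[17,2],[19,12],[20,0],[25,4],[27,0],[44,2],[45,18],[46,0]]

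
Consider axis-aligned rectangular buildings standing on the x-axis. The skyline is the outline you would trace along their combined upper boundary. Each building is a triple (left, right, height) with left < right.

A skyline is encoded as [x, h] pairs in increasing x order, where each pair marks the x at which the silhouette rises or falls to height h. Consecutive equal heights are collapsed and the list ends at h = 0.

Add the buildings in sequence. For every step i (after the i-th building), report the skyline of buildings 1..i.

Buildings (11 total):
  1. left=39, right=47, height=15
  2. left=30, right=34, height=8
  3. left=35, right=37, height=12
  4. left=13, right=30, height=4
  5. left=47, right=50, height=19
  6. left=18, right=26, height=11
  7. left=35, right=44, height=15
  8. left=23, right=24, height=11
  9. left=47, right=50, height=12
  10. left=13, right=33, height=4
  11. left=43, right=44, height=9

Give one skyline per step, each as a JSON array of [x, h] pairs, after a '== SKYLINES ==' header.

== SKYLINES ==
[[39,15],[47,0]]
[[30,8],[34,0],[39,15],[47,0]]
[[30,8],[34,0],[35,12],[37,0],[39,15],[47,0]]
[[13,4],[30,8],[34,0],[35,12],[37,0],[39,15],[47,0]]
[[13,4],[30,8],[34,0],[35,12],[37,0],[39,15],[47,19],[50,0]]
[[13,4],[18,11],[26,4],[30,8],[34,0],[35,12],[37,0],[39,15],[47,19],[50,0]]
[[13,4],[18,11],[26,4],[30,8],[34,0],[35,15],[47,19],[50,0]]
[[13,4],[18,11],[26,4],[30,8],[34,0],[35,15],[47,19],[50,0]]
[[13,4],[18,11],[26,4],[30,8],[34,0],[35,15],[47,19],[50,0]]
[[13,4],[18,11],[26,4],[30,8],[34,0],[35,15],[47,19],[50,0]]
[[13,4],[18,11],[26,4],[30,8],[34,0],[35,15],[47,19],[50,0]]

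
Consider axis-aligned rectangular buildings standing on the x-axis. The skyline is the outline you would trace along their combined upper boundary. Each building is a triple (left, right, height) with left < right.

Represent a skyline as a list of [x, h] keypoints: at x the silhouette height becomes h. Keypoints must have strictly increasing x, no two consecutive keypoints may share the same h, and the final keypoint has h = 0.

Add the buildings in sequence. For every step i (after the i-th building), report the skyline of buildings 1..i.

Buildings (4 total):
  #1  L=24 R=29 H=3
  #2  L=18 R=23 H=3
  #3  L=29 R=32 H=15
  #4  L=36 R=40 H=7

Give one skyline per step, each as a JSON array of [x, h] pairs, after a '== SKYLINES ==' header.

== SKYLINES ==
[[24,3],[29,0]]
[[18,3],[23,0],[24,3],[29,0]]
[[18,3],[23,0],[24,3],[29,15],[32,0]]
[[18,3],[23,0],[24,3],[29,15],[32,0],[36,7],[40,0]]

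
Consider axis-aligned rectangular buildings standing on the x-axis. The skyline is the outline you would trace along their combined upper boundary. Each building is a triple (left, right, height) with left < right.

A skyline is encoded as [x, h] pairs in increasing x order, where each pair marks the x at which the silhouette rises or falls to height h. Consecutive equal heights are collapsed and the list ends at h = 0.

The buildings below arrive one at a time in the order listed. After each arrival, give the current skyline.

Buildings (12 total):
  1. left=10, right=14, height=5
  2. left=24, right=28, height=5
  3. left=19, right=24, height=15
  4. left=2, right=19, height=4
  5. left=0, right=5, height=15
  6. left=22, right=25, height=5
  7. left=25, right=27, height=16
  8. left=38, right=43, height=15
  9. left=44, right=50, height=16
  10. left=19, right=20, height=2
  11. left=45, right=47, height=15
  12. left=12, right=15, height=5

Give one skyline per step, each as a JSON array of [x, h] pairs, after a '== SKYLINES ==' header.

== SKYLINES ==
[[10,5],[14,0]]
[[10,5],[14,0],[24,5],[28,0]]
[[10,5],[14,0],[19,15],[24,5],[28,0]]
[[2,4],[10,5],[14,4],[19,15],[24,5],[28,0]]
[[0,15],[5,4],[10,5],[14,4],[19,15],[24,5],[28,0]]
[[0,15],[5,4],[10,5],[14,4],[19,15],[24,5],[28,0]]
[[0,15],[5,4],[10,5],[14,4],[19,15],[24,5],[25,16],[27,5],[28,0]]
[[0,15],[5,4],[10,5],[14,4],[19,15],[24,5],[25,16],[27,5],[28,0],[38,15],[43,0]]
[[0,15],[5,4],[10,5],[14,4],[19,15],[24,5],[25,16],[27,5],[28,0],[38,15],[43,0],[44,16],[50,0]]
[[0,15],[5,4],[10,5],[14,4],[19,15],[24,5],[25,16],[27,5],[28,0],[38,15],[43,0],[44,16],[50,0]]
[[0,15],[5,4],[10,5],[14,4],[19,15],[24,5],[25,16],[27,5],[28,0],[38,15],[43,0],[44,16],[50,0]]
[[0,15],[5,4],[10,5],[15,4],[19,15],[24,5],[25,16],[27,5],[28,0],[38,15],[43,0],[44,16],[50,0]]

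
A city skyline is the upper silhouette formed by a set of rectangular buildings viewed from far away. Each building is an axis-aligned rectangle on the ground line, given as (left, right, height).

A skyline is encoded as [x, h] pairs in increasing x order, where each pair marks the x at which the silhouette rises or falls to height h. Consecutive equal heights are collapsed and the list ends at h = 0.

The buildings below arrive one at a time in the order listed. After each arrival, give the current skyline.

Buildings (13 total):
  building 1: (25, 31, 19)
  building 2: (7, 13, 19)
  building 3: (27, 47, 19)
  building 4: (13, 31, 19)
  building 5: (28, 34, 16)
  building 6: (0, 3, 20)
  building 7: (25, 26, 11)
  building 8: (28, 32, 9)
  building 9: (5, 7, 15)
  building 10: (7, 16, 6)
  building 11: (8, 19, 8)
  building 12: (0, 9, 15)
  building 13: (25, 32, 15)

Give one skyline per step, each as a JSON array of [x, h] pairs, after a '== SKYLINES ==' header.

== SKYLINES ==
[[25,19],[31,0]]
[[7,19],[13,0],[25,19],[31,0]]
[[7,19],[13,0],[25,19],[47,0]]
[[7,19],[47,0]]
[[7,19],[47,0]]
[[0,20],[3,0],[7,19],[47,0]]
[[0,20],[3,0],[7,19],[47,0]]
[[0,20],[3,0],[7,19],[47,0]]
[[0,20],[3,0],[5,15],[7,19],[47,0]]
[[0,20],[3,0],[5,15],[7,19],[47,0]]
[[0,20],[3,0],[5,15],[7,19],[47,0]]
[[0,20],[3,15],[7,19],[47,0]]
[[0,20],[3,15],[7,19],[47,0]]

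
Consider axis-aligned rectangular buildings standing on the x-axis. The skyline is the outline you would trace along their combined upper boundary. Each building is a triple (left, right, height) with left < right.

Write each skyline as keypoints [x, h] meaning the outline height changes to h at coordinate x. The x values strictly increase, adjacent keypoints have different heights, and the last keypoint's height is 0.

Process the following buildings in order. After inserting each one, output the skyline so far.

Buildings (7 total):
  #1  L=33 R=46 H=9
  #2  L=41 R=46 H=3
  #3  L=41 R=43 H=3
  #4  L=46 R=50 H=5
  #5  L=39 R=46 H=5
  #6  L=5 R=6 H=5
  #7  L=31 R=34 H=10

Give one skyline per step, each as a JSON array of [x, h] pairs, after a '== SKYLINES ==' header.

== SKYLINES ==
[[33,9],[46,0]]
[[33,9],[46,0]]
[[33,9],[46,0]]
[[33,9],[46,5],[50,0]]
[[33,9],[46,5],[50,0]]
[[5,5],[6,0],[33,9],[46,5],[50,0]]
[[5,5],[6,0],[31,10],[34,9],[46,5],[50,0]]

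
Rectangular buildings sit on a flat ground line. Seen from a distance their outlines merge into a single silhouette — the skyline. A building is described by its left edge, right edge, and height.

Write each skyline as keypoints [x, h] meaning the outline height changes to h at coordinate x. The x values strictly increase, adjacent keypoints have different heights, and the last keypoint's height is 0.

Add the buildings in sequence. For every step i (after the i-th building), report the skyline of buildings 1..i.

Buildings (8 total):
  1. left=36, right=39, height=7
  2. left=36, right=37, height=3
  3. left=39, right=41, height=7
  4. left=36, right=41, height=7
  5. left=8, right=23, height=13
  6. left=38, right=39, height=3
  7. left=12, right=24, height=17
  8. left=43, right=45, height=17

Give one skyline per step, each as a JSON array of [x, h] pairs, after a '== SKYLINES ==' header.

== SKYLINES ==
[[36,7],[39,0]]
[[36,7],[39,0]]
[[36,7],[41,0]]
[[36,7],[41,0]]
[[8,13],[23,0],[36,7],[41,0]]
[[8,13],[23,0],[36,7],[41,0]]
[[8,13],[12,17],[24,0],[36,7],[41,0]]
[[8,13],[12,17],[24,0],[36,7],[41,0],[43,17],[45,0]]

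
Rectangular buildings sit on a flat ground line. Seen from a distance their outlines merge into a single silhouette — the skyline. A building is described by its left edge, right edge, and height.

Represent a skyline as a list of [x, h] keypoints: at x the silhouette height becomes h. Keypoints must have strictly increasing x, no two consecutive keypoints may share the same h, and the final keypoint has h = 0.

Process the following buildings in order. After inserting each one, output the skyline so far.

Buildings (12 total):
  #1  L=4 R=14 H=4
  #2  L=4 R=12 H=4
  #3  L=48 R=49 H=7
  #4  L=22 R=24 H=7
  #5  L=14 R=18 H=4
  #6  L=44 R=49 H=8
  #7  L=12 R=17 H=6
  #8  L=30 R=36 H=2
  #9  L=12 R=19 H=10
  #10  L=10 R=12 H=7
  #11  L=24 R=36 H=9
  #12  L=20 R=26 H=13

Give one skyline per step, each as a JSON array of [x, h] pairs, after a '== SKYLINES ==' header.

== SKYLINES ==
[[4,4],[14,0]]
[[4,4],[14,0]]
[[4,4],[14,0],[48,7],[49,0]]
[[4,4],[14,0],[22,7],[24,0],[48,7],[49,0]]
[[4,4],[18,0],[22,7],[24,0],[48,7],[49,0]]
[[4,4],[18,0],[22,7],[24,0],[44,8],[49,0]]
[[4,4],[12,6],[17,4],[18,0],[22,7],[24,0],[44,8],[49,0]]
[[4,4],[12,6],[17,4],[18,0],[22,7],[24,0],[30,2],[36,0],[44,8],[49,0]]
[[4,4],[12,10],[19,0],[22,7],[24,0],[30,2],[36,0],[44,8],[49,0]]
[[4,4],[10,7],[12,10],[19,0],[22,7],[24,0],[30,2],[36,0],[44,8],[49,0]]
[[4,4],[10,7],[12,10],[19,0],[22,7],[24,9],[36,0],[44,8],[49,0]]
[[4,4],[10,7],[12,10],[19,0],[20,13],[26,9],[36,0],[44,8],[49,0]]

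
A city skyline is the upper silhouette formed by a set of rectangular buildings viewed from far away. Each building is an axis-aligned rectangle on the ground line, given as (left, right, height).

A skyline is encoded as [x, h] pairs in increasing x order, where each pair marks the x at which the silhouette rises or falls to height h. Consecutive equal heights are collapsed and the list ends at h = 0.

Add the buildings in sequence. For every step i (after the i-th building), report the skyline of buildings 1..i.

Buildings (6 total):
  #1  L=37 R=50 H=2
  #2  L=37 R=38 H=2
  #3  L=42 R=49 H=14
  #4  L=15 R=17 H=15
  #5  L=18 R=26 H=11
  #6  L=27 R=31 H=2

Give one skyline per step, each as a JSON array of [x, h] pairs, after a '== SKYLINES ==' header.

== SKYLINES ==
[[37,2],[50,0]]
[[37,2],[50,0]]
[[37,2],[42,14],[49,2],[50,0]]
[[15,15],[17,0],[37,2],[42,14],[49,2],[50,0]]
[[15,15],[17,0],[18,11],[26,0],[37,2],[42,14],[49,2],[50,0]]
[[15,15],[17,0],[18,11],[26,0],[27,2],[31,0],[37,2],[42,14],[49,2],[50,0]]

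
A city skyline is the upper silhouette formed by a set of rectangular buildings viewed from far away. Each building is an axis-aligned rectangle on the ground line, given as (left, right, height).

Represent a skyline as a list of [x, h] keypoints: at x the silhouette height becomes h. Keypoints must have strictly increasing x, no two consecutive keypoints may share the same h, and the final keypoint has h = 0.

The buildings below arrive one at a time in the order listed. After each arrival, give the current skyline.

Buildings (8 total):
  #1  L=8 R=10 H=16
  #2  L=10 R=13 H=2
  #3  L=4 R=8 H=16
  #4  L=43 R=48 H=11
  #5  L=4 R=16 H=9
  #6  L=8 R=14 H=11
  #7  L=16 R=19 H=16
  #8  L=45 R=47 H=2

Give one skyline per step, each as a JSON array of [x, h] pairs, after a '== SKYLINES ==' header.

== SKYLINES ==
[[8,16],[10,0]]
[[8,16],[10,2],[13,0]]
[[4,16],[10,2],[13,0]]
[[4,16],[10,2],[13,0],[43,11],[48,0]]
[[4,16],[10,9],[16,0],[43,11],[48,0]]
[[4,16],[10,11],[14,9],[16,0],[43,11],[48,0]]
[[4,16],[10,11],[14,9],[16,16],[19,0],[43,11],[48,0]]
[[4,16],[10,11],[14,9],[16,16],[19,0],[43,11],[48,0]]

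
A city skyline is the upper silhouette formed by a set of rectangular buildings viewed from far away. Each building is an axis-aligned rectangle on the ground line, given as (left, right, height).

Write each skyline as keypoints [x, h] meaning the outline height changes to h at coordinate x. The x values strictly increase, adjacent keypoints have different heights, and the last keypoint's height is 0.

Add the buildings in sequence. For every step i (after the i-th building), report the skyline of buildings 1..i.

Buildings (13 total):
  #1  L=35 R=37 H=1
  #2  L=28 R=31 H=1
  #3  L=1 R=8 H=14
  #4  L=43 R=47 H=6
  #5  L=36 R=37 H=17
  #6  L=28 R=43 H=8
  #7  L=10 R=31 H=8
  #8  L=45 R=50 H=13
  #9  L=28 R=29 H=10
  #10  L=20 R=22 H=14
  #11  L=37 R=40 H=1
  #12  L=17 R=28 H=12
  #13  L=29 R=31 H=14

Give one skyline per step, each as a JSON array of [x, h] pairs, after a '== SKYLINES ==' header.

== SKYLINES ==
[[35,1],[37,0]]
[[28,1],[31,0],[35,1],[37,0]]
[[1,14],[8,0],[28,1],[31,0],[35,1],[37,0]]
[[1,14],[8,0],[28,1],[31,0],[35,1],[37,0],[43,6],[47,0]]
[[1,14],[8,0],[28,1],[31,0],[35,1],[36,17],[37,0],[43,6],[47,0]]
[[1,14],[8,0],[28,8],[36,17],[37,8],[43,6],[47,0]]
[[1,14],[8,0],[10,8],[36,17],[37,8],[43,6],[47,0]]
[[1,14],[8,0],[10,8],[36,17],[37,8],[43,6],[45,13],[50,0]]
[[1,14],[8,0],[10,8],[28,10],[29,8],[36,17],[37,8],[43,6],[45,13],[50,0]]
[[1,14],[8,0],[10,8],[20,14],[22,8],[28,10],[29,8],[36,17],[37,8],[43,6],[45,13],[50,0]]
[[1,14],[8,0],[10,8],[20,14],[22,8],[28,10],[29,8],[36,17],[37,8],[43,6],[45,13],[50,0]]
[[1,14],[8,0],[10,8],[17,12],[20,14],[22,12],[28,10],[29,8],[36,17],[37,8],[43,6],[45,13],[50,0]]
[[1,14],[8,0],[10,8],[17,12],[20,14],[22,12],[28,10],[29,14],[31,8],[36,17],[37,8],[43,6],[45,13],[50,0]]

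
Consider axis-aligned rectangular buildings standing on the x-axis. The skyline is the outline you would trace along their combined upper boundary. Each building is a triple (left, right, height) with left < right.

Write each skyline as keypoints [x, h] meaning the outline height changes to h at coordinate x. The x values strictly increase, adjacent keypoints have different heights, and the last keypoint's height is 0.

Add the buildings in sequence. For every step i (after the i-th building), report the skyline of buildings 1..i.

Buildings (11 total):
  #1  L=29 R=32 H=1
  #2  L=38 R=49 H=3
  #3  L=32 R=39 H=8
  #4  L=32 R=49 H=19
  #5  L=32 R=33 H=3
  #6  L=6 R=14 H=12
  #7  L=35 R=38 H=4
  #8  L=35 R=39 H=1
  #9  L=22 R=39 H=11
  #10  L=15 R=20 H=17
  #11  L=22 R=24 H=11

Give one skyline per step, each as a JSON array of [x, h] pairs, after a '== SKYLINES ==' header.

== SKYLINES ==
[[29,1],[32,0]]
[[29,1],[32,0],[38,3],[49,0]]
[[29,1],[32,8],[39,3],[49,0]]
[[29,1],[32,19],[49,0]]
[[29,1],[32,19],[49,0]]
[[6,12],[14,0],[29,1],[32,19],[49,0]]
[[6,12],[14,0],[29,1],[32,19],[49,0]]
[[6,12],[14,0],[29,1],[32,19],[49,0]]
[[6,12],[14,0],[22,11],[32,19],[49,0]]
[[6,12],[14,0],[15,17],[20,0],[22,11],[32,19],[49,0]]
[[6,12],[14,0],[15,17],[20,0],[22,11],[32,19],[49,0]]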